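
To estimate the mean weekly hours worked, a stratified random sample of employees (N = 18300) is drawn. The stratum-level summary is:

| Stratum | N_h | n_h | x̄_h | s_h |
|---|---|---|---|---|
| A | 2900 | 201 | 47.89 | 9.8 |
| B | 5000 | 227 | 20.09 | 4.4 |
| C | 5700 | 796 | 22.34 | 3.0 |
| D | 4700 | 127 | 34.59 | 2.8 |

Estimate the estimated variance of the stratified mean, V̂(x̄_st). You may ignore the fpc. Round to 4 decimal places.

V̂(x̄_st) = Σ W_h² s_h²/n_h, with W_h = N_h/N and N = 18300:
  stratum A: (2900/18300)²·9.8²/201 = 0.0119991
  stratum B: (5000/18300)²·4.4²/227 = 0.00636674
  stratum C: (5700/18300)²·3.0²/796 = 0.00109693
  stratum D: (4700/18300)²·2.8²/127 = 0.00407198
V̂(x̄_st) = 0.0235348

V̂(x̄_st) ≈ 0.0235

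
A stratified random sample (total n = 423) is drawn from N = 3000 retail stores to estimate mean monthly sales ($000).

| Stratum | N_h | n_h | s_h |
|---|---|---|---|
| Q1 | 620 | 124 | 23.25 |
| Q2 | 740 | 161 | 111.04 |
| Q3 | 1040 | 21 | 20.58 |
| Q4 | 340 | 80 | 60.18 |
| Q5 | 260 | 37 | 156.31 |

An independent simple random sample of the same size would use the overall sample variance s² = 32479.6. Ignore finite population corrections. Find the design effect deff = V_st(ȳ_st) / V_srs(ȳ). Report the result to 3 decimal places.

deff ≈ 0.167

V̂(ȳ_st) = Σ W_h² s_h²/n_h, with W_h = N_h/N and N = 3000:
  stratum Q1: (620/3000)²·23.25²/124 = 0.186194
  stratum Q2: (740/3000)²·111.04²/161 = 4.65966
  stratum Q3: (1040/3000)²·20.58²/21 = 2.42379
  stratum Q4: (340/3000)²·60.18²/80 = 0.581473
  stratum Q5: (260/3000)²·156.31²/37 = 4.95994
V_st = 12.8111
V_srs = s²/n = 32479.6/423 = 76.7839
deff = V_st / V_srs = 12.8111/76.7839 = 0.1668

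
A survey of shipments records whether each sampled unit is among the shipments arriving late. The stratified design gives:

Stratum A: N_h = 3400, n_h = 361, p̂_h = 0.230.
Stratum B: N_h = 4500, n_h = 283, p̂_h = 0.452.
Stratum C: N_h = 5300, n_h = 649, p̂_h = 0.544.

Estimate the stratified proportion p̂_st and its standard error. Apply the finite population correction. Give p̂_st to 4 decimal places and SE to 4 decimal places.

N = 13200; stratum weights W_h = N_h/N.
p̂_st = Σ W_h p̂_h = (3400·0.230 + 4500·0.452 + 5300·0.544)/13200 = 0.43176
V̂(p̂_st) = Σ W_h² (1 − n_h/N_h) p̂_h(1−p̂_h)/(n_h−1):
  stratum A: (3400/13200)²·(1 − 361/3400)·0.230·0.770/360 = 2.91728e-05
  stratum B: (4500/13200)²·(1 − 283/4500)·0.452·0.548/282 = 9.56617e-05
  stratum C: (5300/13200)²·(1 − 649/5300)·0.544·0.456/648 = 5.41581e-05
V̂(p̂_st) = 0.000178993; SE = √V̂ = 0.0133788

p̂_st ≈ 0.4318, SE ≈ 0.0134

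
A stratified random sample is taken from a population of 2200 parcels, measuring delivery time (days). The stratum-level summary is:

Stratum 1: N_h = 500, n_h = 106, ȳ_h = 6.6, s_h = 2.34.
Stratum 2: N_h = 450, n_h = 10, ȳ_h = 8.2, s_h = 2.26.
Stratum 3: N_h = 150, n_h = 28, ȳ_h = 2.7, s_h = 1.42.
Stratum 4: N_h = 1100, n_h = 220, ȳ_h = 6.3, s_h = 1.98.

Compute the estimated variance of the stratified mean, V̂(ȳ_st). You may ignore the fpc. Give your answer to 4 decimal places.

V̂(ȳ_st) ≈ 0.0288

V̂(ȳ_st) = Σ W_h² s_h²/n_h, with W_h = N_h/N and N = 2200:
  stratum 1: (500/2200)²·2.34²/106 = 0.00266821
  stratum 2: (450/2200)²·2.26²/10 = 0.0213696
  stratum 3: (150/2200)²·1.42²/28 = 0.000334777
  stratum 4: (1100/2200)²·1.98²/220 = 0.004455
V̂(ȳ_st) = 0.0288276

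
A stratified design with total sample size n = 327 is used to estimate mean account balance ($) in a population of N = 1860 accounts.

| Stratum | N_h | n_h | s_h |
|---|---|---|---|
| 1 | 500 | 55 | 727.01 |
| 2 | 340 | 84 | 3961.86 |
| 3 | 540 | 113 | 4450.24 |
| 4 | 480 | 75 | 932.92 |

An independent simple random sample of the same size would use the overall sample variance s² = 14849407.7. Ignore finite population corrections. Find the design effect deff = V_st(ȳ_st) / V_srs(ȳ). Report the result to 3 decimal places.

deff ≈ 0.495

V̂(ȳ_st) = Σ W_h² s_h²/n_h, with W_h = N_h/N and N = 1860:
  stratum 1: (500/1860)²·727.01²/55 = 694.436
  stratum 2: (340/1860)²·3961.86²/84 = 6243.83
  stratum 3: (540/1860)²·4450.24²/113 = 14772.4
  stratum 4: (480/1860)²·932.92²/75 = 772.83
V_st = 22483.5
V_srs = s²/n = 14849407.7/327 = 45411
deff = V_st / V_srs = 22483.5/45411 = 0.4951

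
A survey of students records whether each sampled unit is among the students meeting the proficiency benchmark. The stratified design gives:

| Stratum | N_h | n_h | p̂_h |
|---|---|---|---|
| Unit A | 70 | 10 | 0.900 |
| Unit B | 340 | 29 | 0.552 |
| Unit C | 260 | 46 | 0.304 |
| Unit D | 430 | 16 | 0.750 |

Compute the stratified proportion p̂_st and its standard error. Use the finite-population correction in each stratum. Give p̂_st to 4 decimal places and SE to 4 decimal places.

p̂_st ≈ 0.5929, SE ≈ 0.0535

N = 1100; stratum weights W_h = N_h/N.
p̂_st = Σ W_h p̂_h = (70·0.900 + 340·0.552 + 260·0.304 + 430·0.750)/1100 = 0.59293
V̂(p̂_st) = Σ W_h² (1 − n_h/N_h) p̂_h(1−p̂_h)/(n_h−1):
  stratum Unit A: (70/1100)²·(1 − 10/70)·0.900·0.100/9 = 3.47107e-05
  stratum Unit B: (340/1100)²·(1 − 29/340)·0.552·0.448/28 = 0.000771815
  stratum Unit C: (260/1100)²·(1 − 46/260)·0.304·0.696/45 = 0.000216208
  stratum Unit D: (430/1100)²·(1 − 16/430)·0.750·0.250/15 = 0.00183905
V̂(p̂_st) = 0.00286178; SE = √V̂ = 0.0534956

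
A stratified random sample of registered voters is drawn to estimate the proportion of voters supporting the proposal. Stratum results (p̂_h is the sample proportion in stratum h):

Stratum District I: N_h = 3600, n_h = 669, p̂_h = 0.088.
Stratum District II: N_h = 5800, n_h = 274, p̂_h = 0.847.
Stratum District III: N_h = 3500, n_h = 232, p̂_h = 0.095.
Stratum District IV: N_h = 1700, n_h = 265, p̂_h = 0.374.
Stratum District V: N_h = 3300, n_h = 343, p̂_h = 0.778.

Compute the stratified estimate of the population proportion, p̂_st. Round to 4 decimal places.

p̂_st ≈ 0.4897

N = 17900; stratum weights W_h = N_h/N.
p̂_st = Σ W_h p̂_h = (3600·0.088 + 5800·0.847 + 3500·0.095 + 1700·0.374 + 3300·0.778)/17900 = 0.48967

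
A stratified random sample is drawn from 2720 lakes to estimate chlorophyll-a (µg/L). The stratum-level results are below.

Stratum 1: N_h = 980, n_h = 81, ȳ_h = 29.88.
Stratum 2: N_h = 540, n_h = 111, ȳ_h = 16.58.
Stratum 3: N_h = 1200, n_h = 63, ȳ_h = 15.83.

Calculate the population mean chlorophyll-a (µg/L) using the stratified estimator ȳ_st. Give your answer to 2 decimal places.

N = Σ N_h = 2720. Stratum weights W_h = N_h/N.
ȳ_st = (980·29.88 + 540·16.58 + 1200·15.83) / 2720 = 21.0410

ȳ_st ≈ 21.04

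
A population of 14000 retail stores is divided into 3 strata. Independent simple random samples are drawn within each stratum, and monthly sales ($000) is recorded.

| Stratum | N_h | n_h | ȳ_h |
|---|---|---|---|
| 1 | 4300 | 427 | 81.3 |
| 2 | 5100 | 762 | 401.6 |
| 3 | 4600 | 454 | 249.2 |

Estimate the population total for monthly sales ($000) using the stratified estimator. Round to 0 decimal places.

τ̂_st = Σ N_h ȳ_h = 4300·81.3 + 5100·401.6 + 4600·249.2 = 3544070

τ̂_st ≈ 3544070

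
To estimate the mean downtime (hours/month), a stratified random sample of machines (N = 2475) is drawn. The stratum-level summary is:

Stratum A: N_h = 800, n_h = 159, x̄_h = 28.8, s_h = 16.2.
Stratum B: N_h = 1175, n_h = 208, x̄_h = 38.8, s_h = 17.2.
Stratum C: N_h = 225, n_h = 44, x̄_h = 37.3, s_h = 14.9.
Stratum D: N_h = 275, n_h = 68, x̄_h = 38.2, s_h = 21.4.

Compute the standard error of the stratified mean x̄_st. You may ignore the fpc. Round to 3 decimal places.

SE(x̄_st) ≈ 0.786

V̂(x̄_st) = Σ W_h² s_h²/n_h, with W_h = N_h/N and N = 2475:
  stratum A: (800/2475)²·16.2²/159 = 0.17245
  stratum B: (1175/2475)²·17.2²/208 = 0.320567
  stratum C: (225/2475)²·14.9²/44 = 0.0416998
  stratum D: (275/2475)²·21.4²/68 = 0.0831445
V̂(x̄_st) = 0.617861
SE(x̄_st) = √0.617861 = 0.786041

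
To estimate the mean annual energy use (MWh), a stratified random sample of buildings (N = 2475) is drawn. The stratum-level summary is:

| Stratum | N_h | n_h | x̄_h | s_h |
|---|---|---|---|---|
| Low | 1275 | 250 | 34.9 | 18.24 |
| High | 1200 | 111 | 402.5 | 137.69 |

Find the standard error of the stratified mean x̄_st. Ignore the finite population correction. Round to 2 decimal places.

V̂(x̄_st) = Σ W_h² s_h²/n_h, with W_h = N_h/N and N = 2475:
  stratum Low: (1275/2475)²·18.24²/250 = 0.353167
  stratum High: (1200/2475)²·137.69²/111 = 40.1508
V̂(x̄_st) = 40.5039
SE(x̄_st) = √40.5039 = 6.36427

SE(x̄_st) ≈ 6.36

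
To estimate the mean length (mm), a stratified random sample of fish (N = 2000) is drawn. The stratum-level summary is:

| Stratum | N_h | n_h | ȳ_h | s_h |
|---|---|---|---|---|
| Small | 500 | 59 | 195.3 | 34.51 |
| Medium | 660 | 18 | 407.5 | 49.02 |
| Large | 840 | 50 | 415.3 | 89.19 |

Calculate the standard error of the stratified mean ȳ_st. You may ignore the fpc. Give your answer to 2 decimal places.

SE(ȳ_st) ≈ 6.62

V̂(ȳ_st) = Σ W_h² s_h²/n_h, with W_h = N_h/N and N = 2000:
  stratum Small: (500/2000)²·34.51²/59 = 1.26159
  stratum Medium: (660/2000)²·49.02²/18 = 14.5379
  stratum Large: (840/2000)²·89.19²/50 = 28.0647
V̂(ȳ_st) = 43.8642
SE(ȳ_st) = √43.8642 = 6.62301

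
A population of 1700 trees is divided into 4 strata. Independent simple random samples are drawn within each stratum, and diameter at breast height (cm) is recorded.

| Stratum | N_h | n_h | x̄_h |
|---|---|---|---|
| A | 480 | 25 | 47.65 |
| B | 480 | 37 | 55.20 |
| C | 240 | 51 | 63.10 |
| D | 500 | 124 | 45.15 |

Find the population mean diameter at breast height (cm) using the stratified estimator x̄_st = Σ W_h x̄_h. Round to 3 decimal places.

x̄_st ≈ 51.228

N = Σ N_h = 1700. Stratum weights W_h = N_h/N.
x̄_st = (480·47.65 + 480·55.20 + 240·63.10 + 500·45.15) / 1700 = 51.22765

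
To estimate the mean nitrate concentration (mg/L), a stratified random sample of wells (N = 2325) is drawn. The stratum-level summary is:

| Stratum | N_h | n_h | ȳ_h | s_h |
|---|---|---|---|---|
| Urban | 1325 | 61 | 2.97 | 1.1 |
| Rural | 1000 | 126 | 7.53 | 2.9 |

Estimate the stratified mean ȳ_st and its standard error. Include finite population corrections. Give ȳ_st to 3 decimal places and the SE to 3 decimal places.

ȳ_st ≈ 4.931, SE ≈ 0.130

ȳ_st = Σ W_h ȳ_h = (1325·2.97 + 1000·7.53)/2325 = 4.93129
V̂(ȳ_st) = Σ W_h² (1 − n_h/N_h) s_h²/n_h, with W_h = N_h/N and N = 2325:
  stratum Urban: (1325/2325)²·(1 − 61/1325)·1.1²/61 = 0.00614572
  stratum Rural: (1000/2325)²·(1 − 126/1000)·2.9²/126 = 0.0107917
V̂(ȳ_st) = 0.0169374
SE(ȳ_st) = √0.0169374 = 0.130144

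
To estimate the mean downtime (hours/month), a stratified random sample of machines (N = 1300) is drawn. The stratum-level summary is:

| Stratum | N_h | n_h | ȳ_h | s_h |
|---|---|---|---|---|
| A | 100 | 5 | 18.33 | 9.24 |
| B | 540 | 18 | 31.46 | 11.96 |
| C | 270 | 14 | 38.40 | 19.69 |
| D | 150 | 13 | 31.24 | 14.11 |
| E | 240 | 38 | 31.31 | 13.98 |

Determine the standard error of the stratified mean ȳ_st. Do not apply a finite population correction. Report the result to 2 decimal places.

SE(ȳ_st) ≈ 1.75

V̂(ȳ_st) = Σ W_h² s_h²/n_h, with W_h = N_h/N and N = 1300:
  stratum A: (100/1300)²·9.24²/5 = 0.101039
  stratum B: (540/1300)²·11.96²/18 = 1.37117
  stratum C: (270/1300)²·19.69²/14 = 1.19455
  stratum D: (150/1300)²·14.11²/13 = 0.203895
  stratum E: (240/1300)²·13.98²/38 = 0.175294
V̂(ȳ_st) = 3.04595
SE(ȳ_st) = √3.04595 = 1.74526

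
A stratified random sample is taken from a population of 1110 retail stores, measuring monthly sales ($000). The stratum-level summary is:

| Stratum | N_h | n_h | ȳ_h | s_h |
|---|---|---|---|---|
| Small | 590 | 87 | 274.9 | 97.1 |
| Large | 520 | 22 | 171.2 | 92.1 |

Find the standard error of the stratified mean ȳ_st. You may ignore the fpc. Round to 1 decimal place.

SE(ȳ_st) ≈ 10.7

V̂(ȳ_st) = Σ W_h² s_h²/n_h, with W_h = N_h/N and N = 1110:
  stratum Small: (590/1110)²·97.1²/87 = 30.618
  stratum Large: (520/1110)²·92.1²/22 = 84.6169
V̂(ȳ_st) = 115.235
SE(ȳ_st) = √115.235 = 10.7348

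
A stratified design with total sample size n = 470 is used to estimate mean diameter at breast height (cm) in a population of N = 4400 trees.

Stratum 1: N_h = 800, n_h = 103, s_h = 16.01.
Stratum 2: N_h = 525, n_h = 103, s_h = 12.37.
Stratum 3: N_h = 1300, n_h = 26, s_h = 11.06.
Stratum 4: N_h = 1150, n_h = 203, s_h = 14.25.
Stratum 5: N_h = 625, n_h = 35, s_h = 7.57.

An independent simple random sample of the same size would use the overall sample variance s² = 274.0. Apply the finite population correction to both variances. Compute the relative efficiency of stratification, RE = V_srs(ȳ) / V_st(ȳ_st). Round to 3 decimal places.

V̂(ȳ_st) = Σ W_h² (1 − n_h/N_h) s_h²/n_h, with W_h = N_h/N and N = 4400:
  stratum 1: (800/4400)²·(1 − 103/800)·16.01²/103 = 0.0716742
  stratum 2: (525/4400)²·(1 − 103/525)·12.37²/103 = 0.0170008
  stratum 3: (1300/4400)²·(1 − 26/1300)·11.06²/26 = 0.40248
  stratum 4: (1150/4400)²·(1 − 203/1150)·14.25²/203 = 0.0562699
  stratum 5: (625/4400)²·(1 − 35/625)·7.57²/35 = 0.0311853
V_st = 0.57861
V_srs = (1 − 470/4400)·274.0/470 = 0.520706
Relative efficiency = V_srs / V_st = 0.520706/0.57861 = 0.8999

RE ≈ 0.900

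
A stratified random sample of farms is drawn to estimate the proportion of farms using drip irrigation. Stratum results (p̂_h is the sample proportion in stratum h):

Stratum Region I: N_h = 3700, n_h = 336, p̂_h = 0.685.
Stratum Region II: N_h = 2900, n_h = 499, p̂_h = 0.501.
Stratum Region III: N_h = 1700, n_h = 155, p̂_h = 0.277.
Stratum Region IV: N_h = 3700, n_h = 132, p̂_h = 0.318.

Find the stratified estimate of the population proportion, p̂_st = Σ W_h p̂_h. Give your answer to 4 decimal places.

p̂_st ≈ 0.4696

N = 12000; stratum weights W_h = N_h/N.
p̂_st = Σ W_h p̂_h = (3700·0.685 + 2900·0.501 + 1700·0.277 + 3700·0.318)/12000 = 0.46957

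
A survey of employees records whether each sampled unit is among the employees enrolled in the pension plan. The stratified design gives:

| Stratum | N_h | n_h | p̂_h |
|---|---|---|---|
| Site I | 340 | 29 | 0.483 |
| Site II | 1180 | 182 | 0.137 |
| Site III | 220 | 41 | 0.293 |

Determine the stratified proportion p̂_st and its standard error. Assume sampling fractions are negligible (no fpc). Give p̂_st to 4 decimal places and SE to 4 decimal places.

N = 1740; stratum weights W_h = N_h/N.
p̂_st = Σ W_h p̂_h = (340·0.483 + 1180·0.137 + 220·0.293)/1740 = 0.22433
V̂(p̂_st) = Σ W_h² p̂_h(1−p̂_h)/(n_h−1):
  stratum Site I: (340/1740)²·0.483·0.517/28 = 0.000340517
  stratum Site II: (1180/1740)²·0.137·0.863/181 = 0.000300413
  stratum Site III: (220/1740)²·0.293·0.707/40 = 8.27892e-05
V̂(p̂_st) = 0.000723719; SE = √V̂ = 0.026902

p̂_st ≈ 0.2243, SE ≈ 0.0269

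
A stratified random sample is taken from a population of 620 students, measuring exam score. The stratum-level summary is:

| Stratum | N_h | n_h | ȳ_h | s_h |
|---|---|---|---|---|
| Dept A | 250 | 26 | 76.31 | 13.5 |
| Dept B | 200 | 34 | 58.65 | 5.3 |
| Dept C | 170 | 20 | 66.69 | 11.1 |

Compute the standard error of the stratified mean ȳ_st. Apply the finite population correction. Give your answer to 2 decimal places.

V̂(ȳ_st) = Σ W_h² (1 − n_h/N_h) s_h²/n_h, with W_h = N_h/N and N = 620:
  stratum Dept A: (250/620)²·(1 − 26/250)·13.5²/26 = 1.02117
  stratum Dept B: (200/620)²·(1 − 34/200)·5.3²/34 = 0.0713555
  stratum Dept C: (170/620)²·(1 − 20/170)·11.1²/20 = 0.40867
V̂(ȳ_st) = 1.5012
SE(ȳ_st) = √1.5012 = 1.22523

SE(ȳ_st) ≈ 1.23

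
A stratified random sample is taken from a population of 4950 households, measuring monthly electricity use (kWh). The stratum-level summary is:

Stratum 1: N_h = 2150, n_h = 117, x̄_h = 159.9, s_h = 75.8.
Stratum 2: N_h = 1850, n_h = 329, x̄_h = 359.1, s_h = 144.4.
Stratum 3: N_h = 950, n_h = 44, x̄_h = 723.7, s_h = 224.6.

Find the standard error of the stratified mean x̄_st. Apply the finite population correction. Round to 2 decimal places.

V̂(x̄_st) = Σ W_h² (1 − n_h/N_h) s_h²/n_h, with W_h = N_h/N and N = 4950:
  stratum 1: (2150/4950)²·(1 − 117/2150)·75.8²/117 = 8.76028
  stratum 2: (1850/4950)²·(1 − 329/1850)·144.4²/329 = 7.27828
  stratum 3: (950/4950)²·(1 − 44/950)·224.6²/44 = 40.2725
V̂(x̄_st) = 56.311
SE(x̄_st) = √56.311 = 7.50407

SE(x̄_st) ≈ 7.50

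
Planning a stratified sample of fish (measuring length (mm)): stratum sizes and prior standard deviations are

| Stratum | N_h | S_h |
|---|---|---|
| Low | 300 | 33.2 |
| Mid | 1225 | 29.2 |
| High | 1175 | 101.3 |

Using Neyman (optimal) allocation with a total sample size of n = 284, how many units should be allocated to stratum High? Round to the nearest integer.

205

Neyman allocation: n_h = n · N_h S_h / Σ N_i S_i, with n = 284.
  stratum Low: N_h·S_h = 300·33.2 = 9960.00
  stratum Mid: N_h·S_h = 1225·29.2 = 35770.00
  stratum High: N_h·S_h = 1175·101.3 = 119027.50
Σ N_h S_h = 164757.50
n for stratum High = 284·119027.50/164757.50 = 205.173 → 205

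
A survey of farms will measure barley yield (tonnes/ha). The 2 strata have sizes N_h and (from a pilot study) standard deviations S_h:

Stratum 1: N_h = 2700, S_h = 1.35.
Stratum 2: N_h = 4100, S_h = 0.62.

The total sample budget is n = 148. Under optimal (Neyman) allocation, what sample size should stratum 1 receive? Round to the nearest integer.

87

Neyman allocation: n_h = n · N_h S_h / Σ N_i S_i, with n = 148.
  stratum 1: N_h·S_h = 2700·1.35 = 3645.00
  stratum 2: N_h·S_h = 4100·0.62 = 2542.00
Σ N_h S_h = 6187.00
n for stratum 1 = 148·3645.00/6187.00 = 87.193 → 87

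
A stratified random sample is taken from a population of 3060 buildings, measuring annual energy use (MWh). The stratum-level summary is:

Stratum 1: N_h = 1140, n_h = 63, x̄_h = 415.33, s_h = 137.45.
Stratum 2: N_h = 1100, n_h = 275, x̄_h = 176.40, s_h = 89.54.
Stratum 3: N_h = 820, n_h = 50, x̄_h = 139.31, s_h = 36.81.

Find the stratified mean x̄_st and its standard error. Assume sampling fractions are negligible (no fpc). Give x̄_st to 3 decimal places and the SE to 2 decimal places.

x̄_st = Σ W_h x̄_h = (1140·415.33 + 1100·176.40 + 820·139.31)/3060 = 255.47399
V̂(x̄_st) = Σ W_h² s_h²/n_h, with W_h = N_h/N and N = 3060:
  stratum 1: (1140/3060)²·137.45²/63 = 41.6213
  stratum 2: (1100/3060)²·89.54²/275 = 3.76742
  stratum 3: (820/3060)²·36.81²/50 = 1.94602
V̂(x̄_st) = 47.3348
SE(x̄_st) = √47.3348 = 6.88003

x̄_st ≈ 255.474, SE ≈ 6.88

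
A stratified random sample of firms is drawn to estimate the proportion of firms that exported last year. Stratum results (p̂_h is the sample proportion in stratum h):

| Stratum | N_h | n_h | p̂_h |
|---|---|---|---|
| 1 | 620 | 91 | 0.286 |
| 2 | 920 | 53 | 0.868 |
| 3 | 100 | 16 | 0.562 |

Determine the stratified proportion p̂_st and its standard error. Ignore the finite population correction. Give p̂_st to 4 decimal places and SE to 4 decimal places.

p̂_st ≈ 0.6293, SE ≈ 0.0328

N = 1640; stratum weights W_h = N_h/N.
p̂_st = Σ W_h p̂_h = (620·0.286 + 920·0.868 + 100·0.562)/1640 = 0.62932
V̂(p̂_st) = Σ W_h² p̂_h(1−p̂_h)/(n_h−1):
  stratum 1: (620/1640)²·0.286·0.714/90 = 0.000324278
  stratum 2: (920/1640)²·0.868·0.132/52 = 0.000693391
  stratum 3: (100/1640)²·0.562·0.438/15 = 6.10143e-05
V̂(p̂_st) = 0.00107868; SE = √V̂ = 0.0328433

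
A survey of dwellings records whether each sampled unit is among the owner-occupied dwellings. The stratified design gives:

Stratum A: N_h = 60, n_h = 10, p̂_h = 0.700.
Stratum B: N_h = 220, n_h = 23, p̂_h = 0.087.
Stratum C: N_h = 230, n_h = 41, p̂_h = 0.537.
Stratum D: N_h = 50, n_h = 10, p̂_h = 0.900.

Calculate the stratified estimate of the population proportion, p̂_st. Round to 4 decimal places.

N = 560; stratum weights W_h = N_h/N.
p̂_st = Σ W_h p̂_h = (60·0.700 + 220·0.087 + 230·0.537 + 50·0.900)/560 = 0.41009

p̂_st ≈ 0.4101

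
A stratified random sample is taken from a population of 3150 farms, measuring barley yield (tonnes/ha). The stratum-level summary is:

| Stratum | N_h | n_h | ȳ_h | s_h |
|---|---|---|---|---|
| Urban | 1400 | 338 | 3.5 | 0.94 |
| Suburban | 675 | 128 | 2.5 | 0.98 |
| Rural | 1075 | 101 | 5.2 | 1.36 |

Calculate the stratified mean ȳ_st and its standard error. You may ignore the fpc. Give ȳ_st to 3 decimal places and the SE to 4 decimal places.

ȳ_st ≈ 3.866, SE ≈ 0.0547

ȳ_st = Σ W_h ȳ_h = (1400·3.5 + 675·2.5 + 1075·5.2)/3150 = 3.86587
V̂(ȳ_st) = Σ W_h² s_h²/n_h, with W_h = N_h/N and N = 3150:
  stratum Urban: (1400/3150)²·0.94²/338 = 0.000516385
  stratum Suburban: (675/3150)²·0.98²/128 = 0.000344531
  stratum Rural: (1075/3150)²·1.36²/101 = 0.00213281
V̂(ȳ_st) = 0.00299373
SE(ȳ_st) = √0.00299373 = 0.054715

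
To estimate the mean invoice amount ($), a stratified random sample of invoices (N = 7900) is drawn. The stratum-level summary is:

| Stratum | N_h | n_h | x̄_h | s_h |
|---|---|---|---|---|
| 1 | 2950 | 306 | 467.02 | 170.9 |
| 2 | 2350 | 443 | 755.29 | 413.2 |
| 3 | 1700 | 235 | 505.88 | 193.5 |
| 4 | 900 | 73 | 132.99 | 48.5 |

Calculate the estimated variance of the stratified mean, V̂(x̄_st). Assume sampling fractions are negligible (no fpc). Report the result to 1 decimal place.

V̂(x̄_st) ≈ 55.2

V̂(x̄_st) = Σ W_h² s_h²/n_h, with W_h = N_h/N and N = 7900:
  stratum 1: (2950/7900)²·170.9²/306 = 13.3092
  stratum 2: (2350/7900)²·413.2²/443 = 34.1035
  stratum 3: (1700/7900)²·193.5²/235 = 7.37798
  stratum 4: (900/7900)²·48.5²/73 = 0.418207
V̂(x̄_st) = 55.2089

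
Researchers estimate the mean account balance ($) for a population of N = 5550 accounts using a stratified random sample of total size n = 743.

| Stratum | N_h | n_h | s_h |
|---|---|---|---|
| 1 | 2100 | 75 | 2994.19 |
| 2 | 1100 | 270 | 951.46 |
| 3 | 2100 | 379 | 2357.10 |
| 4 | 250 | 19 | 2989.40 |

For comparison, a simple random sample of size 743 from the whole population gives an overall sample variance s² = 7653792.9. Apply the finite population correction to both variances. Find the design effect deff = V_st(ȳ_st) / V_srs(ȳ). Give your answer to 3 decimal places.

V̂(ȳ_st) = Σ W_h² (1 − n_h/N_h) s_h²/n_h, with W_h = N_h/N and N = 5550:
  stratum 1: (2100/5550)²·(1 − 75/2100)·2994.19²/75 = 16502.7
  stratum 2: (1100/5550)²·(1 − 270/1100)·951.46²/270 = 99.3807
  stratum 3: (2100/5550)²·(1 − 379/2100)·2357.10²/379 = 1720.01
  stratum 4: (250/5550)²·(1 − 19/250)·2989.40²/19 = 881.821
V_st = 19203.9
V_srs = (1 − 743/5550)·7653792.9/743 = 8922.14
deff = V_st / V_srs = 19203.9/8922.14 = 2.1524

deff ≈ 2.152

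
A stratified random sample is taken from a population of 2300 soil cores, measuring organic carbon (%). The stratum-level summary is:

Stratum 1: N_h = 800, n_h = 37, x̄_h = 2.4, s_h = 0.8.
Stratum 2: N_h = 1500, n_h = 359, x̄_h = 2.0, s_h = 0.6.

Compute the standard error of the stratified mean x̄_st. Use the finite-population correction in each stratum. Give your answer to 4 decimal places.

V̂(x̄_st) = Σ W_h² (1 − n_h/N_h) s_h²/n_h, with W_h = N_h/N and N = 2300:
  stratum 1: (800/2300)²·(1 − 37/800)·0.8²/37 = 0.00199589
  stratum 2: (1500/2300)²·(1 − 359/1500)·0.6²/359 = 0.000324436
V̂(x̄_st) = 0.00232033
SE(x̄_st) = √0.00232033 = 0.0481698

SE(x̄_st) ≈ 0.0482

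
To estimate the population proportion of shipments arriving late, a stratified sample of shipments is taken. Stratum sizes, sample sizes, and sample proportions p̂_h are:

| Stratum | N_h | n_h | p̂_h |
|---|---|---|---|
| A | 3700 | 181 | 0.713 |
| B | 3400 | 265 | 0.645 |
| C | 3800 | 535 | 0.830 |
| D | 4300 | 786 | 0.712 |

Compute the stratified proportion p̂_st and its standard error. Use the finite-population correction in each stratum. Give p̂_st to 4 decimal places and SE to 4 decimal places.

N = 15200; stratum weights W_h = N_h/N.
p̂_st = Σ W_h p̂_h = (3700·0.713 + 3400·0.645 + 3800·0.830 + 4300·0.712)/15200 = 0.72676
V̂(p̂_st) = Σ W_h² (1 − n_h/N_h) p̂_h(1−p̂_h)/(n_h−1):
  stratum A: (3700/15200)²·(1 − 181/3700)·0.713·0.287/180 = 6.40668e-05
  stratum B: (3400/15200)²·(1 − 265/3400)·0.645·0.355/264 = 4.00141e-05
  stratum C: (3800/15200)²·(1 − 535/3800)·0.830·0.170/534 = 1.41894e-05
  stratum D: (4300/15200)²·(1 − 786/4300)·0.712·0.288/785 = 1.70839e-05
V̂(p̂_st) = 0.000135354; SE = √V̂ = 0.0116342

p̂_st ≈ 0.7268, SE ≈ 0.0116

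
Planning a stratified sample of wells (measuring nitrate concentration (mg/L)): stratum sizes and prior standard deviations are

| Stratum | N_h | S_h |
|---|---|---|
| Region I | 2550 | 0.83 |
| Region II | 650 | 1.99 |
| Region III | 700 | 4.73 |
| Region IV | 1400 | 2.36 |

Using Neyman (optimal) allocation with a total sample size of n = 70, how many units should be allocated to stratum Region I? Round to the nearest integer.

15

Neyman allocation: n_h = n · N_h S_h / Σ N_i S_i, with n = 70.
  stratum Region I: N_h·S_h = 2550·0.83 = 2116.50
  stratum Region II: N_h·S_h = 650·1.99 = 1293.50
  stratum Region III: N_h·S_h = 700·4.73 = 3311.00
  stratum Region IV: N_h·S_h = 1400·2.36 = 3304.00
Σ N_h S_h = 10025.00
n for stratum Region I = 70·2116.50/10025.00 = 14.779 → 15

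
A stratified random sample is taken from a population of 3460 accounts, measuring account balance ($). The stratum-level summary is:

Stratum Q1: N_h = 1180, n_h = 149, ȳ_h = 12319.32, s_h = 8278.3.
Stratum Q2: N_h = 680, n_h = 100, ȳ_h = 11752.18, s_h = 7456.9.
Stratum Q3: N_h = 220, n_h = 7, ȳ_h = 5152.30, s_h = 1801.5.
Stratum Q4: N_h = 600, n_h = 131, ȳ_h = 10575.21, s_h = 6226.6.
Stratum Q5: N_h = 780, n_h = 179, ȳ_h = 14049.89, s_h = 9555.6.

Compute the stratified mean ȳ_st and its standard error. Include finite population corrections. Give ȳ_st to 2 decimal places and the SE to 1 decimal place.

ȳ_st = Σ W_h ȳ_h = (1180·12319.32 + 680·11752.18 + 220·5152.30 + 600·10575.21 + 780·14049.89)/3460 = 11839.83416
V̂(ȳ_st) = Σ W_h² (1 − n_h/N_h) s_h²/n_h, with W_h = N_h/N and N = 3460:
  stratum Q1: (1180/3460)²·(1 − 149/1180)·8278.3²/149 = 46739.6
  stratum Q2: (680/3460)²·(1 − 100/680)·7456.9²/100 = 18319
  stratum Q3: (220/3460)²·(1 − 7/220)·1801.5²/7 = 1814.77
  stratum Q4: (600/3460)²·(1 − 131/600)·6226.6²/131 = 6956.69
  stratum Q5: (780/3460)²·(1 − 179/780)·9555.6²/179 = 19974.7
V̂(ȳ_st) = 93804.7
SE(ȳ_st) = √93804.7 = 306.275

ȳ_st ≈ 11839.83, SE ≈ 306.3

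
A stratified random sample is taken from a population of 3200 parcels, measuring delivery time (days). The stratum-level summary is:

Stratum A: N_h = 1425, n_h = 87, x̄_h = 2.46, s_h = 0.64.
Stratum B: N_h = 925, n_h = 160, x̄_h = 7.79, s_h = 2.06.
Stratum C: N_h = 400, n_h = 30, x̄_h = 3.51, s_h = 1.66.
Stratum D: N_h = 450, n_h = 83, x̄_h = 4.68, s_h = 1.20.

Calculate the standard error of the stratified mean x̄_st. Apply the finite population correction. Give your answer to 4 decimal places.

SE(x̄_st) ≈ 0.0657

V̂(x̄_st) = Σ W_h² (1 − n_h/N_h) s_h²/n_h, with W_h = N_h/N and N = 3200:
  stratum A: (1425/3200)²·(1 − 87/1425)·0.64²/87 = 0.000876621
  stratum B: (925/3200)²·(1 − 160/925)·2.06²/160 = 0.00183281
  stratum C: (400/3200)²·(1 − 30/400)·1.66²/30 = 0.00132757
  stratum D: (450/3200)²·(1 − 83/450)·1.20²/83 = 0.00027981
V̂(x̄_st) = 0.00431681
SE(x̄_st) = √0.00431681 = 0.0657024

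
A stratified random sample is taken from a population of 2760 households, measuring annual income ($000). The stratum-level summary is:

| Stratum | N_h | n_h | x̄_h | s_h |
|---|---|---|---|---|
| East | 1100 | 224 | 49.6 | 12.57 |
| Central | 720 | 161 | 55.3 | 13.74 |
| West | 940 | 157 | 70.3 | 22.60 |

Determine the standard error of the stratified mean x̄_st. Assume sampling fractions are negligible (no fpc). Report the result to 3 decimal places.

V̂(x̄_st) = Σ W_h² s_h²/n_h, with W_h = N_h/N and N = 2760:
  stratum East: (1100/2760)²·12.57²/224 = 0.112044
  stratum Central: (720/2760)²·13.74²/161 = 0.0797984
  stratum West: (940/2760)²·22.60²/157 = 0.377359
V̂(x̄_st) = 0.569202
SE(x̄_st) = √0.569202 = 0.754455

SE(x̄_st) ≈ 0.754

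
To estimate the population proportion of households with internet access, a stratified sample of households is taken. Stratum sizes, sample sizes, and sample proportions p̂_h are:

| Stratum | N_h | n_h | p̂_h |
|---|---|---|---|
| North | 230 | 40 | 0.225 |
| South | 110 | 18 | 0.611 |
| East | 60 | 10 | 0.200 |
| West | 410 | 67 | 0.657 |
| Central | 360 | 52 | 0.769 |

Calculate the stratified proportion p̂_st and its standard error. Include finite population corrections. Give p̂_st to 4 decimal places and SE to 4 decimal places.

p̂_st ≈ 0.5788, SE ≈ 0.0303

N = 1170; stratum weights W_h = N_h/N.
p̂_st = Σ W_h p̂_h = (230·0.225 + 110·0.611 + 60·0.200 + 410·0.657 + 360·0.769)/1170 = 0.57878
V̂(p̂_st) = Σ W_h² (1 − n_h/N_h) p̂_h(1−p̂_h)/(n_h−1):
  stratum North: (230/1170)²·(1 − 40/230)·0.225·0.775/39 = 0.000142735
  stratum South: (110/1170)²·(1 − 18/110)·0.611·0.389/17 = 0.00010336
  stratum East: (60/1170)²·(1 − 10/60)·0.200·0.800/9 = 3.89607e-05
  stratum West: (410/1170)²·(1 − 67/410)·0.657·0.343/66 = 0.000350769
  stratum Central: (360/1170)²·(1 − 52/360)·0.769·0.231/51 = 0.00028213
V̂(p̂_st) = 0.000917955; SE = √V̂ = 0.0302978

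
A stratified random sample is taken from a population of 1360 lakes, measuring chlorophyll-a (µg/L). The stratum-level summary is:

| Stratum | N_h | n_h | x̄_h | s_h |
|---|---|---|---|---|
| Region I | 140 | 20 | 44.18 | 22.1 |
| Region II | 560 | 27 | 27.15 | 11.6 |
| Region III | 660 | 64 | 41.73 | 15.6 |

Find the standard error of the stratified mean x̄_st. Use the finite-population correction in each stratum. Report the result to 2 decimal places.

V̂(x̄_st) = Σ W_h² (1 − n_h/N_h) s_h²/n_h, with W_h = N_h/N and N = 1360:
  stratum Region I: (140/1360)²·(1 − 20/140)·22.1²/20 = 0.221813
  stratum Region II: (560/1360)²·(1 − 27/560)·11.6²/27 = 0.804247
  stratum Region III: (660/1360)²·(1 − 64/660)·15.6²/64 = 0.808689
V̂(x̄_st) = 1.83475
SE(x̄_st) = √1.83475 = 1.35453

SE(x̄_st) ≈ 1.35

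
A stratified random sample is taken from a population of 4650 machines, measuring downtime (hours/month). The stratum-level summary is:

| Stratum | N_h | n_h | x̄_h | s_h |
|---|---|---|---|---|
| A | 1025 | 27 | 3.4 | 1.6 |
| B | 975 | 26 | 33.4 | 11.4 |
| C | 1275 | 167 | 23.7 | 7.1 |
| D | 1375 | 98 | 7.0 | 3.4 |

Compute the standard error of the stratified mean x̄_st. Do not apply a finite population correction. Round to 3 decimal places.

SE(x̄_st) ≈ 0.507

V̂(x̄_st) = Σ W_h² s_h²/n_h, with W_h = N_h/N and N = 4650:
  stratum A: (1025/4650)²·1.6²/27 = 0.004607
  stratum B: (975/4650)²·11.4²/26 = 0.219755
  stratum C: (1275/4650)²·7.1²/167 = 0.0226942
  stratum D: (1375/4650)²·3.4²/98 = 0.0103141
V̂(x̄_st) = 0.257371
SE(x̄_st) = √0.257371 = 0.507317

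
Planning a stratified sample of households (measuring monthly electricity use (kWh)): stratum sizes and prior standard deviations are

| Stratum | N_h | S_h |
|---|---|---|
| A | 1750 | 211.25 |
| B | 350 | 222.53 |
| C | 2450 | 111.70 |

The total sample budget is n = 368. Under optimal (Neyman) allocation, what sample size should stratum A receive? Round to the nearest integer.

189

Neyman allocation: n_h = n · N_h S_h / Σ N_i S_i, with n = 368.
  stratum A: N_h·S_h = 1750·211.25 = 369687.50
  stratum B: N_h·S_h = 350·222.53 = 77885.50
  stratum C: N_h·S_h = 2450·111.70 = 273665.00
Σ N_h S_h = 721238.00
n for stratum A = 368·369687.50/721238.00 = 188.627 → 189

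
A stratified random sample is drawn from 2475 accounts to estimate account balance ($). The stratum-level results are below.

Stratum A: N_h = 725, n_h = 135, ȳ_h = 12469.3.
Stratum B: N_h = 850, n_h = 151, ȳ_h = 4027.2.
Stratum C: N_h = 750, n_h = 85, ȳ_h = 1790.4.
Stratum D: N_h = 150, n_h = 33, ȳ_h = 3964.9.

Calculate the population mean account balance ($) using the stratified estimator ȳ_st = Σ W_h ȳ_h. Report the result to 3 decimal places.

ȳ_st ≈ 5818.544

N = Σ N_h = 2475. Stratum weights W_h = N_h/N.
ȳ_st = (725·12469.3 + 850·4027.2 + 750·1790.4 + 150·3964.9) / 2475 = 5818.54444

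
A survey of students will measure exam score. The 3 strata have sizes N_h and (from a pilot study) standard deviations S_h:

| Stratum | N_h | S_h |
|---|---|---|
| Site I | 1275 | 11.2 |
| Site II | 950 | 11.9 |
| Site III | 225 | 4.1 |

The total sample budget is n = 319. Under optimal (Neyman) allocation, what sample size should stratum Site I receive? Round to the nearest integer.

172

Neyman allocation: n_h = n · N_h S_h / Σ N_i S_i, with n = 319.
  stratum Site I: N_h·S_h = 1275·11.2 = 14280.00
  stratum Site II: N_h·S_h = 950·11.9 = 11305.00
  stratum Site III: N_h·S_h = 225·4.1 = 922.50
Σ N_h S_h = 26507.50
n for stratum Site I = 319·14280.00/26507.50 = 171.850 → 172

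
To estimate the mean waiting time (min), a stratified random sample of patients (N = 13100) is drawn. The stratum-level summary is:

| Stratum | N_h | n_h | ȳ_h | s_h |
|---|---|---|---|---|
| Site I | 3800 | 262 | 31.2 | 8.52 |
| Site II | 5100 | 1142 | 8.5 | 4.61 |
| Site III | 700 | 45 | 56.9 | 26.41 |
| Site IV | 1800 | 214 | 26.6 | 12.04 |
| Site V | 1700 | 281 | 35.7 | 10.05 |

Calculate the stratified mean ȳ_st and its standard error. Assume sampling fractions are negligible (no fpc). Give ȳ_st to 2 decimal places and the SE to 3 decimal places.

ȳ_st = Σ W_h ȳ_h = (3800·31.2 + 5100·8.5 + 700·56.9 + 1800·26.6 + 1700·35.7)/13100 = 23.68779
V̂(ȳ_st) = Σ W_h² s_h²/n_h, with W_h = N_h/N and N = 13100:
  stratum Site I: (3800/13100)²·8.52²/262 = 0.0233132
  stratum Site II: (5100/13100)²·4.61²/1142 = 0.00282055
  stratum Site III: (700/13100)²·26.41²/45 = 0.0442566
  stratum Site IV: (1800/13100)²·12.04²/214 = 0.0127891
  stratum Site V: (1700/13100)²·10.05²/281 = 0.00605314
V̂(ȳ_st) = 0.0892326
SE(ȳ_st) = √0.0892326 = 0.298718

ȳ_st ≈ 23.69, SE ≈ 0.299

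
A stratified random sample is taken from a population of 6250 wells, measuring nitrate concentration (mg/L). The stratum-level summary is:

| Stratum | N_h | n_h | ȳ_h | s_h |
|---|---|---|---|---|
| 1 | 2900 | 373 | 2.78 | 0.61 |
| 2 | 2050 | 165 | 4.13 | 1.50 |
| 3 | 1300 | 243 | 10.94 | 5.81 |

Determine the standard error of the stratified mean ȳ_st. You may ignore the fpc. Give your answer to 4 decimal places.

V̂(ȳ_st) = Σ W_h² s_h²/n_h, with W_h = N_h/N and N = 6250:
  stratum 1: (2900/6250)²·0.61²/373 = 0.000214777
  stratum 2: (2050/6250)²·1.50²/165 = 0.00146705
  stratum 3: (1300/6250)²·5.81²/243 = 0.00600997
V̂(ȳ_st) = 0.00769181
SE(ȳ_st) = √0.00769181 = 0.0877029

SE(ȳ_st) ≈ 0.0877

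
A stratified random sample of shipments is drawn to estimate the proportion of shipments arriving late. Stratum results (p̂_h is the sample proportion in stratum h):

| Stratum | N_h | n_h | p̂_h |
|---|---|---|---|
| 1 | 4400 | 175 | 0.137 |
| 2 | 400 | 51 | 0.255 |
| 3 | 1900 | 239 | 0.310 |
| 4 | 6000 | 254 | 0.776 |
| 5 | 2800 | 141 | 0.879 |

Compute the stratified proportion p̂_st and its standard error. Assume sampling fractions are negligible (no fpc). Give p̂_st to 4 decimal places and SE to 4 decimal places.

N = 15500; stratum weights W_h = N_h/N.
p̂_st = Σ W_h p̂_h = (4400·0.137 + 400·0.255 + 1900·0.310 + 6000·0.776 + 2800·0.879)/15500 = 0.54265
V̂(p̂_st) = Σ W_h² p̂_h(1−p̂_h)/(n_h−1):
  stratum 1: (4400/15500)²·0.137·0.863/174 = 5.4755e-05
  stratum 2: (400/15500)²·0.255·0.745/50 = 2.53036e-06
  stratum 3: (1900/15500)²·0.310·0.690/238 = 1.35045e-05
  stratum 4: (6000/15500)²·0.776·0.224/253 = 0.00010295
  stratum 5: (2800/15500)²·0.879·0.121/140 = 2.47913e-05
V̂(p̂_st) = 0.000198532; SE = √V̂ = 0.0140901

p̂_st ≈ 0.5426, SE ≈ 0.0141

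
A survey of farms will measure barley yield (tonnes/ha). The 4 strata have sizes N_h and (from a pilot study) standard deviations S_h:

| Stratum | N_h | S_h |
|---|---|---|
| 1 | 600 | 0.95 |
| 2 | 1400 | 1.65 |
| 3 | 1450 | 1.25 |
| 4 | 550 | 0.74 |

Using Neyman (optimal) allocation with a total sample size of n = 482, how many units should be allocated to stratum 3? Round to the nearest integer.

171

Neyman allocation: n_h = n · N_h S_h / Σ N_i S_i, with n = 482.
  stratum 1: N_h·S_h = 600·0.95 = 570.00
  stratum 2: N_h·S_h = 1400·1.65 = 2310.00
  stratum 3: N_h·S_h = 1450·1.25 = 1812.50
  stratum 4: N_h·S_h = 550·0.74 = 407.00
Σ N_h S_h = 5099.50
n for stratum 3 = 482·1812.50/5099.50 = 171.316 → 171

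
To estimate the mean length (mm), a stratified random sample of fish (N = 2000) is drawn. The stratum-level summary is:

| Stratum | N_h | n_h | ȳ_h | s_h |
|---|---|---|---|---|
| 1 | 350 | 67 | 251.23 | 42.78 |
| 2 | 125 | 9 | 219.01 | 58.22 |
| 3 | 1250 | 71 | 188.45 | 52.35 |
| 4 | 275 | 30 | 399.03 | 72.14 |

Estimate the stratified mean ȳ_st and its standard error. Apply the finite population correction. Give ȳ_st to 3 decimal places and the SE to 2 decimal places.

ȳ_st ≈ 230.301, SE ≈ 4.38

ȳ_st = Σ W_h ȳ_h = (350·251.23 + 125·219.01 + 1250·188.45 + 275·399.03)/2000 = 230.30125
V̂(ȳ_st) = Σ W_h² (1 − n_h/N_h) s_h²/n_h, with W_h = N_h/N and N = 2000:
  stratum 1: (350/2000)²·(1 − 67/350)·42.78²/67 = 0.676396
  stratum 2: (125/2000)²·(1 − 9/125)·58.22²/9 = 1.36524
  stratum 3: (1250/2000)²·(1 − 71/1250)·52.35²/71 = 14.2213
  stratum 4: (275/2000)²·(1 − 30/275)·72.14²/30 = 2.92193
V̂(ȳ_st) = 19.1849
SE(ȳ_st) = √19.1849 = 4.38005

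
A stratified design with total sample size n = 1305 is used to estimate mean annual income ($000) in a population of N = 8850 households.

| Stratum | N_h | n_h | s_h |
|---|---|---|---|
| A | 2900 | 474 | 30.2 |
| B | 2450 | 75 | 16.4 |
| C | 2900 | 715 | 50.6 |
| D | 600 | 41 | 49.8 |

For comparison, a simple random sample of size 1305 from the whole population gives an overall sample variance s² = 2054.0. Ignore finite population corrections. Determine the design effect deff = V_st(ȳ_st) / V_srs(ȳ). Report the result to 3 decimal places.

deff ≈ 0.727

V̂(ȳ_st) = Σ W_h² s_h²/n_h, with W_h = N_h/N and N = 8850:
  stratum A: (2900/8850)²·30.2²/474 = 0.206607
  stratum B: (2450/8850)²·16.4²/75 = 0.274835
  stratum C: (2900/8850)²·50.6²/715 = 0.384507
  stratum D: (600/8850)²·49.8²/41 = 0.278029
V_st = 1.14398
V_srs = s²/n = 2054.0/1305 = 1.57395
deff = V_st / V_srs = 1.14398/1.57395 = 0.7268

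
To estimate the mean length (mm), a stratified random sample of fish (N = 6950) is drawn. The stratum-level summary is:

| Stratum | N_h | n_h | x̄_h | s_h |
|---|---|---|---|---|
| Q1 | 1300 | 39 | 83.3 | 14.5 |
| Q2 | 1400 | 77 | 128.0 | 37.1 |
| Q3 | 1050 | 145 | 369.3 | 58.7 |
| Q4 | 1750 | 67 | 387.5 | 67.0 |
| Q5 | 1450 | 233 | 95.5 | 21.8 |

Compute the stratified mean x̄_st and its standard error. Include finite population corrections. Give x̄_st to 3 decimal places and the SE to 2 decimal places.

x̄_st = Σ W_h x̄_h = (1300·83.3 + 1400·128.0 + 1050·369.3 + 1750·387.5 + 1450·95.5)/6950 = 214.65540
V̂(x̄_st) = Σ W_h² (1 − n_h/N_h) s_h²/n_h, with W_h = N_h/N and N = 6950:
  stratum Q1: (1300/6950)²·(1 − 39/1300)·14.5²/39 = 0.182962
  stratum Q2: (1400/6950)²·(1 − 77/1400)·37.1²/77 = 0.685449
  stratum Q3: (1050/6950)²·(1 − 145/1050)·58.7²/145 = 0.467494
  stratum Q4: (1750/6950)²·(1 − 67/1750)·67.0²/67 = 4.08533
  stratum Q5: (1450/6950)²·(1 − 233/1450)·21.8²/233 = 0.0745154
V̂(x̄_st) = 5.49575
SE(x̄_st) = √5.49575 = 2.3443

x̄_st ≈ 214.655, SE ≈ 2.34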